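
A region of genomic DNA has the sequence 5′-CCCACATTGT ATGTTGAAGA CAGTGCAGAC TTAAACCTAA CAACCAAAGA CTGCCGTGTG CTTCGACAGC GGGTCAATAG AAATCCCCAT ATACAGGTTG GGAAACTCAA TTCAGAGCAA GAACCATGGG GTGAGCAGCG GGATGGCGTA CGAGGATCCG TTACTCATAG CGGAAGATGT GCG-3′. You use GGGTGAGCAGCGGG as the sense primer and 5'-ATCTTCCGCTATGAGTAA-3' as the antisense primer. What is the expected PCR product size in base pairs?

Scanning the template, GGGTGAGCAGCGGG occurs at positions 129–142; this primer anneals to the bottom strand there with its 3' end pointing downstream.
Reverse complement of the reverse primer: TTACTCATAGCGGAAGAT. This occurs on the top strand at positions 161–178.
The product runs from position 129 to position 178, so its length is 178 − 129 + 1 = 50 bp.

50 bp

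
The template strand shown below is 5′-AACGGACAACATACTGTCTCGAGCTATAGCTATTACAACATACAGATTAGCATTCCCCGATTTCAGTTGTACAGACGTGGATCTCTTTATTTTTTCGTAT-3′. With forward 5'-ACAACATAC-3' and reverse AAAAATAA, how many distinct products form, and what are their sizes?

Two products: 89 bp, 60 bp

The forward primer ACAACATAC matches the top strand at positions 6–14, 35–43.
The reverse primer's reverse complement is TTATTTTT, matching at positions 87–94.
Each forward site pairs with the reverse site to give a product ending at position 94: sizes 89, 60 bp.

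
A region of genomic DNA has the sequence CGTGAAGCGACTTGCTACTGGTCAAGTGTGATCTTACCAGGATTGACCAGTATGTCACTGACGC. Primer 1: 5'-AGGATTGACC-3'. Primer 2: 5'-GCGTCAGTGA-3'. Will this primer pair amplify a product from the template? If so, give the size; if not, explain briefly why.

Primer 1 (AGGATTGACC) matches the top strand at positions 39–48; it acts as a forward primer.
Primer 2's reverse complement is TCACTGACGC, matching the top strand at positions 55–64; it acts as a reverse primer.
The 3' ends face each other across positions 39–64, giving a 26 bp product.

Yes — a 26 bp product.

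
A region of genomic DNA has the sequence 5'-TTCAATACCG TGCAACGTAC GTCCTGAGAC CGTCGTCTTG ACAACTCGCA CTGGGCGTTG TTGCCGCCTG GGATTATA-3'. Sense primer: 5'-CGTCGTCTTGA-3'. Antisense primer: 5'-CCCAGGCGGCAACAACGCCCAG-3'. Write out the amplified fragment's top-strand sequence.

Scanning the template, CGTCGTCTTGA occurs at positions 31–41; this primer anneals to the bottom strand there with its 3' end pointing downstream.
Taking the reverse complement of CCCAGGCGGCAACAACGCCCAG gives CTGGGCGTTGTTGCCGCCTGGG, found at positions 51–72 on the template; the primer anneals here to the top strand with its 3' end pointing upstream.
The product is the template from position 31 through 72 (42 bp).

5'-CGTCGTCTTGACAACTCGCACTGGGCGTTGTTGCCGCCTGGG-3'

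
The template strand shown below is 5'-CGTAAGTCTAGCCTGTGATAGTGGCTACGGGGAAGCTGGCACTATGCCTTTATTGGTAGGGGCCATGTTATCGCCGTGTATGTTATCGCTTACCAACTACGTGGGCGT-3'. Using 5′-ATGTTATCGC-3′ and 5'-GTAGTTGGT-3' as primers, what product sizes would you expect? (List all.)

The forward primer ATGTTATCGC matches the top strand at positions 65–74, 80–89.
The reverse primer's reverse complement is ACCAACTAC, matching at positions 92–100.
Each forward site pairs with the reverse site to give a product ending at position 100: sizes 36, 21 bp.

36 bp, 21 bp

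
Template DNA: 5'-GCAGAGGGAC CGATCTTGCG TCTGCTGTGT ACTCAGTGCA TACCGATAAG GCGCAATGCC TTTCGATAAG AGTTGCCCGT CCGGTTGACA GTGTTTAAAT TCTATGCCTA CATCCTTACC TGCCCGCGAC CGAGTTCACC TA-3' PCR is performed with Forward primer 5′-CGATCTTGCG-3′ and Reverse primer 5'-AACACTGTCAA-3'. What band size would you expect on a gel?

85 bp

Forward primer CGATCTTGCG is found on the top strand at positions 11–20.
Taking the reverse complement of AACACTGTCAA gives TTGACAGTGTT, found at positions 85–95 on the template; the primer anneals here to the top strand with its 3' end pointing upstream.
Product length = (reverse-primer end) − (forward-primer start) + 1 = 95 − 11 + 1 = 85 bp.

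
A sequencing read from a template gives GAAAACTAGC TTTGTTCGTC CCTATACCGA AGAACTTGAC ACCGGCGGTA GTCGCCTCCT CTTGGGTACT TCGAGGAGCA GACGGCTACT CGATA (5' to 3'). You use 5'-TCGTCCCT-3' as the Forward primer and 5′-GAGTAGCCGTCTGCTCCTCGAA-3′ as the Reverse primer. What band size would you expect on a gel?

Forward primer TCGTCCCT is found on the top strand at positions 16–23.
Taking the reverse complement of GAGTAGCCGTCTGCTCCTCGAA gives TTCGAGGAGCAGACGGCTACTC, found at positions 70–91 on the template; the primer anneals here to the top strand with its 3' end pointing upstream.
The product runs from position 16 to position 91, so its length is 91 − 16 + 1 = 76 bp.

76 bp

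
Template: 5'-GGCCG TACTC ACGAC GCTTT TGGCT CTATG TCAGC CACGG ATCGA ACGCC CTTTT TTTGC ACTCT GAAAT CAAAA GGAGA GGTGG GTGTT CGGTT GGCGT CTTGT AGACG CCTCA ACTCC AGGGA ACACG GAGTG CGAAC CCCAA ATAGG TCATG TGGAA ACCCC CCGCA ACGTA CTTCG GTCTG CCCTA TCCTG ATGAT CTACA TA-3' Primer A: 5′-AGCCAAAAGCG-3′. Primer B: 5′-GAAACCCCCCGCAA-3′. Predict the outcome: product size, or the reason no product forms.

No product — the primers' 3' ends point away from each other.

Primer A (AGCCAAAAGCG) has reverse complement CGCTTTTGGCT, which matches the top strand at positions 15–25; primer A anneals to the top strand there with its 3' end pointing upstream toward position 15.
Primer B (GAAACCCCCCGCAA) matches the top strand directly at positions 158–171; it anneals to the bottom strand with its 3' end pointing downstream toward position 171.
The 3' ends diverge (primer A extends toward position 1, primer B toward position 207), so the primers never converge on a shared product.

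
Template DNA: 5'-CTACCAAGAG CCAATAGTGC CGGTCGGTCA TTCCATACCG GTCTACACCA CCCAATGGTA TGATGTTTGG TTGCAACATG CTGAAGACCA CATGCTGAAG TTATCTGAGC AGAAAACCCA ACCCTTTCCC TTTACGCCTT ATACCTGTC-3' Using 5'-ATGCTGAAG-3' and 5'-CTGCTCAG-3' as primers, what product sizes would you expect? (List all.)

35 bp, 21 bp

The forward primer ATGCTGAAG matches the top strand at positions 78–86, 92–100.
The reverse primer's reverse complement is CTGAGCAG, matching at positions 105–112.
Each forward site pairs with the reverse site to give a product ending at position 112: sizes 35, 21 bp.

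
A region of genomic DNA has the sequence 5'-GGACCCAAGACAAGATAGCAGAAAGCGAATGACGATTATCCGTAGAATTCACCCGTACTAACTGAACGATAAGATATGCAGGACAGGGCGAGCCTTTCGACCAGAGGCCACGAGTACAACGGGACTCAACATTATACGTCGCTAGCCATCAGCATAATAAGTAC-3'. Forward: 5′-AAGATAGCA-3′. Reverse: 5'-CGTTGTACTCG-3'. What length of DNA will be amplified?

110 bp

The forward primer matches the template at positions 12–20.
The reverse primer's reverse complement is CGAGTACAACG, which matches the template at positions 111–121.
The product runs from position 12 to position 121, so its length is 121 − 12 + 1 = 110 bp.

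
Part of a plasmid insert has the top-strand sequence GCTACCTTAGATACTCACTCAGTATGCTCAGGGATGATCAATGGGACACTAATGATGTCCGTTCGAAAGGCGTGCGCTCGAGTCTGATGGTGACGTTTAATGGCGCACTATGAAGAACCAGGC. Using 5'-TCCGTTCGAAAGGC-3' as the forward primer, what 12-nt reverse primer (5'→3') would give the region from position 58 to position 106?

5'-GCGCCATTAAAC-3'

The product's 3' end on the top strand is position 106.
The reverse primer anneals to the top strand over positions 95–106, i.e. to GTTTAATGGCGC.
Its sequence written 5'→3' is the reverse complement: GCGCCATTAAAC.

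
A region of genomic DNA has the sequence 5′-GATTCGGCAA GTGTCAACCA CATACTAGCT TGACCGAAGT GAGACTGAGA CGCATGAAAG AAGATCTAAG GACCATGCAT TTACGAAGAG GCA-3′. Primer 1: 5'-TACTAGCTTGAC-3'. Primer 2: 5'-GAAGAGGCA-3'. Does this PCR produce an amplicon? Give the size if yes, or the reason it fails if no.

Primer 1 (TACTAGCTTGAC) matches the top strand at positions 23–34 (3' end points downstream).
Primer 2 (GAAGAGGCA) also matches the top strand directly, at positions 85–93 — its reverse complement TGCCTCTTC is not present.
Both primers anneal to the bottom strand with 3' ends pointing the same way, so neither can prime synthesis back toward the other.

No product — both primers anneal to the same strand and extend in the same direction.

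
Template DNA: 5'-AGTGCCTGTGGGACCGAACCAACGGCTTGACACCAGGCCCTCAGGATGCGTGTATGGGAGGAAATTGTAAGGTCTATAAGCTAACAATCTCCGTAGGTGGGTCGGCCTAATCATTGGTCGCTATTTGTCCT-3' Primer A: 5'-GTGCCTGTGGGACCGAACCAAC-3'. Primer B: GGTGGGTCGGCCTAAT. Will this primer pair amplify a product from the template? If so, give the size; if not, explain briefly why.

Primer A (GTGCCTGTGGGACCGAACCAAC) matches the top strand at positions 2–23 (3' end points downstream).
Primer B (GGTGGGTCGGCCTAAT) also matches the top strand directly, at positions 96–111 — its reverse complement ATTAGGCCGACCCACC is not present.
Both primers anneal to the bottom strand with 3' ends pointing the same way, so neither can prime synthesis back toward the other.

No product — both primers anneal to the same strand and extend in the same direction.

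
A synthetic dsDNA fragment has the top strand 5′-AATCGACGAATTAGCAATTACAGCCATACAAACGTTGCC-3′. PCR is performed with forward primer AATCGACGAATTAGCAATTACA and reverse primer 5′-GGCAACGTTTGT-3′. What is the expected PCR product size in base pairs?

39 bp

Scanning the template, AATCGACGAATTAGCAATTACA occurs at positions 1–22; this primer anneals to the bottom strand there with its 3' end pointing downstream.
Taking the reverse complement of GGCAACGTTTGT gives ACAAACGTTGCC, found at positions 28–39 on the template; the primer anneals here to the top strand with its 3' end pointing upstream.
The product runs from position 1 to position 39, so its length is 39 − 1 + 1 = 39 bp.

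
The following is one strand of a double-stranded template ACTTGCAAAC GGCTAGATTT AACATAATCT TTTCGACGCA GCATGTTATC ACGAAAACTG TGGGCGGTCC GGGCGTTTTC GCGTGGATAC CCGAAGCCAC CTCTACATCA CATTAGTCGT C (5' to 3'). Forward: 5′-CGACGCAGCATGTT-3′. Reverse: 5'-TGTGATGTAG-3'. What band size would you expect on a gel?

79 bp

Forward primer CGACGCAGCATGTT is found on the top strand at positions 34–47.
The reverse primer's reverse complement is CTACATCACA, which matches the template at positions 103–112.
Product length = (reverse-primer end) − (forward-primer start) + 1 = 112 − 34 + 1 = 79 bp.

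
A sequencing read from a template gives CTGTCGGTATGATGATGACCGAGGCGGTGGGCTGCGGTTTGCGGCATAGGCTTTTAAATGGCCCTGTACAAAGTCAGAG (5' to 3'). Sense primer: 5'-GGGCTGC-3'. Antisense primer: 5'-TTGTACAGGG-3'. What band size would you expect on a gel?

Scanning the template, GGGCTGC occurs at positions 29–35; this primer anneals to the bottom strand there with its 3' end pointing downstream.
Taking the reverse complement of TTGTACAGGG gives CCCTGTACAA, found at positions 62–71 on the template; the primer anneals here to the top strand with its 3' end pointing upstream.
Product length = (reverse-primer end) − (forward-primer start) + 1 = 71 − 29 + 1 = 43 bp.

43 bp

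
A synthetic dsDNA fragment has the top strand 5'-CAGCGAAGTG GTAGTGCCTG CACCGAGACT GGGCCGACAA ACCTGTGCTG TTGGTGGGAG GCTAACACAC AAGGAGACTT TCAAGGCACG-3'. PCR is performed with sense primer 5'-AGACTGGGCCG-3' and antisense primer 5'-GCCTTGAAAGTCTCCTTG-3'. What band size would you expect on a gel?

62 bp

Forward primer AGACTGGGCCG is found on the top strand at positions 26–36.
Reverse complement of the reverse primer: CAAGGAGACTTTCAAGGC. This occurs on the top strand at positions 70–87.
Product length = (reverse-primer end) − (forward-primer start) + 1 = 87 − 26 + 1 = 62 bp.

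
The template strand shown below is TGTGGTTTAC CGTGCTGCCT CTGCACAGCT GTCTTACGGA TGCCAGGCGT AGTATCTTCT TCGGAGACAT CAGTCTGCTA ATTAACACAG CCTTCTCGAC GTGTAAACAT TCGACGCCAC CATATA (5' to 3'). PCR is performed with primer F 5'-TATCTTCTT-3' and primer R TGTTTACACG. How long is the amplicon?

The forward primer matches the template at positions 53–61.
The reverse primer's reverse complement is CGTGTAAACA, which matches the template at positions 100–109.
Amplicon spans positions 53–109: 57 bp.

57 bp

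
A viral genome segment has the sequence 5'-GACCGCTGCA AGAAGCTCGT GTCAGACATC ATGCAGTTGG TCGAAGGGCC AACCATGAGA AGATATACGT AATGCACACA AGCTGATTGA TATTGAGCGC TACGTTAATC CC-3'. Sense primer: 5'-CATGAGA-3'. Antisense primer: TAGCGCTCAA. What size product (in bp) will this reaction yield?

49 bp

The forward primer matches the template at positions 54–60.
The reverse primer's reverse complement is TTGAGCGCTA, which matches the template at positions 93–102.
Amplicon spans positions 54–102: 49 bp.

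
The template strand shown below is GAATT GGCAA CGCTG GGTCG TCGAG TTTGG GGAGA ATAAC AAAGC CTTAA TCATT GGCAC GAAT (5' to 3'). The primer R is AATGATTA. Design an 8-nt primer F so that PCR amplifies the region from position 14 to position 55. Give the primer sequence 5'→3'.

The reverse primer's reverse complement TAATCATT matches the template at positions 48–55; the product starts at position 14.
The forward primer is identical to the top strand over positions 14–21: TGGGTCGT.

5'-TGGGTCGT-3'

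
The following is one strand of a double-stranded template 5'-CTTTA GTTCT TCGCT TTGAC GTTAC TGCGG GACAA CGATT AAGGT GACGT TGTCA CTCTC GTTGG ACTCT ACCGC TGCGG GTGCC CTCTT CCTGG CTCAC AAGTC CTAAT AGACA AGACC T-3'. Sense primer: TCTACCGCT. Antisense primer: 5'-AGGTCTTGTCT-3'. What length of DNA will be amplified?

Scanning the template, TCTACCGCT occurs at positions 68–76; this primer anneals to the bottom strand there with its 3' end pointing downstream.
Reverse complement of the reverse primer: AGACAAGACCT. This occurs on the top strand at positions 111–121.
Amplicon spans positions 68–121: 54 bp.

54 bp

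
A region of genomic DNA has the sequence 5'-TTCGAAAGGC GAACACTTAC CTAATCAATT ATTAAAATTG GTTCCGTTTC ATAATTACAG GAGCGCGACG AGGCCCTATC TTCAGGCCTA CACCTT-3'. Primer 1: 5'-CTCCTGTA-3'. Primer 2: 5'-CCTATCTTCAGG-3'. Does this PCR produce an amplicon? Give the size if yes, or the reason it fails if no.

Primer 1 (CTCCTGTA) has reverse complement TACAGGAG, which matches the top strand at positions 56–63; primer 1 anneals to the top strand there with its 3' end pointing upstream toward position 56.
Primer 2 (CCTATCTTCAGG) matches the top strand directly at positions 75–86; it anneals to the bottom strand with its 3' end pointing downstream toward position 86.
The 3' ends diverge (primer 1 extends toward position 1, primer 2 toward position 96), so the primers never converge on a shared product.

No product — the primers' 3' ends point away from each other.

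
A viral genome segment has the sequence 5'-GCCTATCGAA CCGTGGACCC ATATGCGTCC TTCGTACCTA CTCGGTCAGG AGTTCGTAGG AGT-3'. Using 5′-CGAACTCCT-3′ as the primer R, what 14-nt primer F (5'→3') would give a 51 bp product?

The reverse primer's reverse complement AGGAGTTCG matches the template at positions 48–56, so the product ends at position 56.
A 51 bp product then starts at position 56 − 51 + 1 = 6.
The forward primer is identical to the top strand there: TCGAACCGTGGACC.

5'-TCGAACCGTGGACC-3'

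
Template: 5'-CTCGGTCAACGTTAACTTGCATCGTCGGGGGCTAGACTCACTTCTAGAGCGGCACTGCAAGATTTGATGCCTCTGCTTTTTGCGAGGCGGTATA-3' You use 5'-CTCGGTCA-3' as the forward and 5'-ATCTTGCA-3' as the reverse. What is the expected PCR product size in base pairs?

63 bp

Forward primer CTCGGTCA is found on the top strand at positions 1–8.
Reverse complement of the reverse primer: TGCAAGAT. This occurs on the top strand at positions 56–63.
The product runs from position 1 to position 63, so its length is 63 − 1 + 1 = 63 bp.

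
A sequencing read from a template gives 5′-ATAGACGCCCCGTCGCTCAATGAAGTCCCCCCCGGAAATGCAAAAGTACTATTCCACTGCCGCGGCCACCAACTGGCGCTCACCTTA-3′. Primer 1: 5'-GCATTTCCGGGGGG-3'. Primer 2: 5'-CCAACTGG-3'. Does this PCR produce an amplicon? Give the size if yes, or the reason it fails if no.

Primer 1 (GCATTTCCGGGGGG) has reverse complement CCCCCCGGAAATGC, which matches the top strand at positions 28–41; primer 1 anneals to the top strand there with its 3' end pointing upstream toward position 28.
Primer 2 (CCAACTGG) matches the top strand directly at positions 69–76; it anneals to the bottom strand with its 3' end pointing downstream toward position 76.
The 3' ends diverge (primer 1 extends toward position 1, primer 2 toward position 87), so the primers never converge on a shared product.

No product — the primers' 3' ends point away from each other.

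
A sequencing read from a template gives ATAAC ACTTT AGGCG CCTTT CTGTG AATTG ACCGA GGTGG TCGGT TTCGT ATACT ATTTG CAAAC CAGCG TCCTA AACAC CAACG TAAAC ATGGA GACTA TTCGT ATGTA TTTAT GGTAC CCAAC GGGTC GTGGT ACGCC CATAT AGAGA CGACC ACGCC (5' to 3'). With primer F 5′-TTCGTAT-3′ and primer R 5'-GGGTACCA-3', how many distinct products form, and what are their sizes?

Two products: 77 bp, 22 bp

The forward primer TTCGTAT matches the top strand at positions 46–52, 101–107.
The reverse primer's reverse complement is TGGTACCC, matching at positions 115–122.
Each forward site pairs with the reverse site to give a product ending at position 122: sizes 77, 22 bp.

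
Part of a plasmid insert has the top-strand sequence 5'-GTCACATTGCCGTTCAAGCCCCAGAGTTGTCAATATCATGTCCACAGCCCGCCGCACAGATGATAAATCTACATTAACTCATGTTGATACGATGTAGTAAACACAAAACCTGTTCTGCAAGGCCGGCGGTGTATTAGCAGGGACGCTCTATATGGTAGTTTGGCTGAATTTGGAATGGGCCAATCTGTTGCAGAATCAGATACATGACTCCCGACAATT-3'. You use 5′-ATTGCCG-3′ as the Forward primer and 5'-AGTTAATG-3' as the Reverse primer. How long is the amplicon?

74 bp

Scanning the template, ATTGCCG occurs at positions 6–12; this primer anneals to the bottom strand there with its 3' end pointing downstream.
Reverse complement of the reverse primer: CATTAACT. This occurs on the top strand at positions 72–79.
Amplicon spans positions 6–79: 74 bp.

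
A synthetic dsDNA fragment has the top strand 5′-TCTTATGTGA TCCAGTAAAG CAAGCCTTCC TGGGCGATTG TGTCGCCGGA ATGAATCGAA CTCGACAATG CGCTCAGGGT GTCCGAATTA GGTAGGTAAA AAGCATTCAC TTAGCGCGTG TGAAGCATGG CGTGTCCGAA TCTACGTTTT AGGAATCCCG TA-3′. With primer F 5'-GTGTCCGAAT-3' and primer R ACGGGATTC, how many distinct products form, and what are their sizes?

Two products: 83 bp, 30 bp

The forward primer GTGTCCGAAT matches the top strand at positions 79–88, 132–141.
The reverse primer's reverse complement is GAATCCCGT, matching at positions 153–161.
Each forward site pairs with the reverse site to give a product ending at position 161: sizes 83, 30 bp.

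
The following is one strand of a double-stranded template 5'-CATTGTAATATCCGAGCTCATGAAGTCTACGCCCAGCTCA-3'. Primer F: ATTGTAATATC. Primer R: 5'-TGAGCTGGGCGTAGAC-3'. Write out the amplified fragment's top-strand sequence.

Forward primer ATTGTAATATC is found on the top strand at positions 2–12.
Reverse complement of the reverse primer: GTCTACGCCCAGCTCA. This occurs on the top strand at positions 25–40.
The product is the template from position 2 through 40 (39 bp).

5'-ATTGTAATATCCGAGCTCATGAAGTCTACGCCCAGCTCA-3'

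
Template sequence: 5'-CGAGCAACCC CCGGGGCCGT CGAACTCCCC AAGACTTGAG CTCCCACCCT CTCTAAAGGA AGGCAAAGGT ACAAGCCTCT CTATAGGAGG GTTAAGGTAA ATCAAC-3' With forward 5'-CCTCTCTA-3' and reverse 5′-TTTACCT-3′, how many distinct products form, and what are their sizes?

Two products: 54 bp, 26 bp

The forward primer CCTCTCTA matches the top strand at positions 48–55, 76–83.
The reverse primer's reverse complement is AGGTAAA, matching at positions 95–101.
Each forward site pairs with the reverse site to give a product ending at position 101: sizes 54, 26 bp.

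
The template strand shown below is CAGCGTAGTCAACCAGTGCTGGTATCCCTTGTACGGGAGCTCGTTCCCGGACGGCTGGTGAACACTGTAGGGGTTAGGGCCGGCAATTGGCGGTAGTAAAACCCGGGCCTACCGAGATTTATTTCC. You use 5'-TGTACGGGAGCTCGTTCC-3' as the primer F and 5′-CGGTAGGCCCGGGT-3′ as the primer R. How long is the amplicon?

The forward primer matches the template at positions 30–47.
Taking the reverse complement of CGGTAGGCCCGGGT gives ACCCGGGCCTACCG, found at positions 101–114 on the template; the primer anneals here to the top strand with its 3' end pointing upstream.
The product runs from position 30 to position 114, so its length is 114 − 30 + 1 = 85 bp.

85 bp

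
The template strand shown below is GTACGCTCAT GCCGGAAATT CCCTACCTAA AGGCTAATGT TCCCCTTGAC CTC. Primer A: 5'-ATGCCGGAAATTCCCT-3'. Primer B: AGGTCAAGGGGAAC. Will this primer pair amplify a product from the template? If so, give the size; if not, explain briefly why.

Primer A (ATGCCGGAAATTCCCT) matches the top strand at positions 9–24; it acts as a forward primer.
Primer B's reverse complement is GTTCCCCTTGACCT, matching the top strand at positions 39–52; it acts as a reverse primer.
The 3' ends face each other across positions 9–52, giving a 44 bp product.

Yes — a 44 bp product.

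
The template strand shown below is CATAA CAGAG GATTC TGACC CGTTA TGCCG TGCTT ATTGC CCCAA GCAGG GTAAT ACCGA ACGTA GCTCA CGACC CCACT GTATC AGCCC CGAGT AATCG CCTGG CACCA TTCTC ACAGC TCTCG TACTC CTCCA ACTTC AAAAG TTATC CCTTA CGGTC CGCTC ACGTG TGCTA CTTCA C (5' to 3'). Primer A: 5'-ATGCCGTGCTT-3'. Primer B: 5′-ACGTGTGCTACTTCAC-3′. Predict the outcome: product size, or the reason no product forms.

No product — both primers anneal to the same strand and extend in the same direction.

Primer A (ATGCCGTGCTT) matches the top strand at positions 25–35 (3' end points downstream).
Primer B (ACGTGTGCTACTTCAC) also matches the top strand directly, at positions 166–181 — its reverse complement GTGAAGTAGCACACGT is not present.
Both primers anneal to the bottom strand with 3' ends pointing the same way, so neither can prime synthesis back toward the other.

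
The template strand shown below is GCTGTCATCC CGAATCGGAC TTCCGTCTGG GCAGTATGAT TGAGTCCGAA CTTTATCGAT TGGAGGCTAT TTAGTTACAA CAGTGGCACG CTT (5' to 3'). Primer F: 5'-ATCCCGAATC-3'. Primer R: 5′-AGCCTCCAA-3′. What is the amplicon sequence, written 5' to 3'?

5'-ATCCCGAATCGGACTTCCGTCTGGGCAGTATGATTGAGTCCGAACTTTATCGATTGGAGGCT-3'

The forward primer matches the template at positions 7–16.
Reverse complement of the reverse primer: TTGGAGGCT. This occurs on the top strand at positions 60–68.
The product is the template from position 7 through 68 (62 bp).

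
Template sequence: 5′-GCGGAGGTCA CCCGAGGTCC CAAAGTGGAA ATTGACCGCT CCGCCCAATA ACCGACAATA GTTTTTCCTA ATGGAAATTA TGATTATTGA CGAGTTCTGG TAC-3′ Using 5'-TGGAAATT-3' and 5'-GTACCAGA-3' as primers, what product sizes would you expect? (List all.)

The forward primer TGGAAATT matches the top strand at positions 26–33, 72–79.
The reverse primer's reverse complement is TCTGGTAC, matching at positions 96–103.
Each forward site pairs with the reverse site to give a product ending at position 103: sizes 78, 32 bp.

78 bp, 32 bp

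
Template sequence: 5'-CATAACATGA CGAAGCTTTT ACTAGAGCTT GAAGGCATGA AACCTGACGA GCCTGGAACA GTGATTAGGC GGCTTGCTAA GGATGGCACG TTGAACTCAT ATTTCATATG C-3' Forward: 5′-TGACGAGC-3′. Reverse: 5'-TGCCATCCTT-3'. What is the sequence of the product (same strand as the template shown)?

Scanning the template, TGACGAGC occurs at positions 45–52; this primer anneals to the bottom strand there with its 3' end pointing downstream.
Taking the reverse complement of TGCCATCCTT gives AAGGATGGCA, found at positions 79–88 on the template; the primer anneals here to the top strand with its 3' end pointing upstream.
The product is the template from position 45 through 88 (44 bp).

5'-TGACGAGCCTGGAACAGTGATTAGGCGGCTTGCTAAGGATGGCA-3'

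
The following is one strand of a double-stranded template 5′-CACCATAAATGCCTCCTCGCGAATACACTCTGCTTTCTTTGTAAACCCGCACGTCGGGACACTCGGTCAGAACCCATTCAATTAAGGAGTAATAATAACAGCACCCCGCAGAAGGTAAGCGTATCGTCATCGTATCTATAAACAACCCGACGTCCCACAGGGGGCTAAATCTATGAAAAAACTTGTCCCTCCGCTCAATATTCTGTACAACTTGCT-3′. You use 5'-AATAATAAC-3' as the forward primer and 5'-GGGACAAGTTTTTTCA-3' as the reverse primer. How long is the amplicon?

99 bp

Scanning the template, AATAATAAC occurs at positions 91–99; this primer anneals to the bottom strand there with its 3' end pointing downstream.
The reverse primer's reverse complement is TGAAAAAACTTGTCCC, which matches the template at positions 174–189.
Amplicon spans positions 91–189: 99 bp.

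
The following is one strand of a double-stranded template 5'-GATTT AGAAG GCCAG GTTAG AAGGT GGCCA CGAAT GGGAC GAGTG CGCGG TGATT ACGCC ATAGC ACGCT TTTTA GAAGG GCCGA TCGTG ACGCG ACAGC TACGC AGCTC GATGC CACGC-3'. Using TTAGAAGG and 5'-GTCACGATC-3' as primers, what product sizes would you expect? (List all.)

89 bp, 76 bp, 20 bp

The forward primer TTAGAAGG matches the top strand at positions 4–11, 17–24, 73–80.
The reverse primer's reverse complement is GATCGTGAC, matching at positions 84–92.
Each forward site pairs with the reverse site to give a product ending at position 92: sizes 89, 76, 20 bp.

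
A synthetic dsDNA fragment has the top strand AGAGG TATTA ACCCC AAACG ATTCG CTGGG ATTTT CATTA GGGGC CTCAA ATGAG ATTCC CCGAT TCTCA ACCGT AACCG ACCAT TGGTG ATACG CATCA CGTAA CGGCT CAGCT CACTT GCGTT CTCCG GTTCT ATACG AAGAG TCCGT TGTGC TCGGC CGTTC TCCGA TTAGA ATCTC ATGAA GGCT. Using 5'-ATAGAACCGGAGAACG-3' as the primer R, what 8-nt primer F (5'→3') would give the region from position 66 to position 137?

5'-TCTCAACC-3'

The reverse primer's reverse complement CGTTCTCCGGTTCTAT matches the template at positions 122–137; the product starts at position 66.
The forward primer is identical to the top strand over positions 66–73: TCTCAACC.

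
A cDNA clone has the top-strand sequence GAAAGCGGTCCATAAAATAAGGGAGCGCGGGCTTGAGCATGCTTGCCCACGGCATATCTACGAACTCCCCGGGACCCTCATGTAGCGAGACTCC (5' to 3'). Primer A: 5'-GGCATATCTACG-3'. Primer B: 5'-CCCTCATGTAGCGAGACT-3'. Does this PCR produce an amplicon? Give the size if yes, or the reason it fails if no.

Primer A (GGCATATCTACG) matches the top strand at positions 51–62 (3' end points downstream).
Primer B (CCCTCATGTAGCGAGACT) also matches the top strand directly, at positions 75–92 — its reverse complement AGTCTCGCTACATGAGGG is not present.
Both primers anneal to the bottom strand with 3' ends pointing the same way, so neither can prime synthesis back toward the other.

No product — both primers anneal to the same strand and extend in the same direction.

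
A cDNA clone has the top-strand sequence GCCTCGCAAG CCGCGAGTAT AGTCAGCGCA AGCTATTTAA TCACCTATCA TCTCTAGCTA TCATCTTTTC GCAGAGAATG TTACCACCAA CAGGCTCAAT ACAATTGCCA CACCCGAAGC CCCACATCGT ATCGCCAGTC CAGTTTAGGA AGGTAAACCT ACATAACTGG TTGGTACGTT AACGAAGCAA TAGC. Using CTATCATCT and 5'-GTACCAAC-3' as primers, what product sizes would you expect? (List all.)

The forward primer CTATCATCT matches the top strand at positions 45–53, 58–66.
The reverse primer's reverse complement is GTTGGTAC, matching at positions 170–177.
Each forward site pairs with the reverse site to give a product ending at position 177: sizes 133, 120 bp.

133 bp, 120 bp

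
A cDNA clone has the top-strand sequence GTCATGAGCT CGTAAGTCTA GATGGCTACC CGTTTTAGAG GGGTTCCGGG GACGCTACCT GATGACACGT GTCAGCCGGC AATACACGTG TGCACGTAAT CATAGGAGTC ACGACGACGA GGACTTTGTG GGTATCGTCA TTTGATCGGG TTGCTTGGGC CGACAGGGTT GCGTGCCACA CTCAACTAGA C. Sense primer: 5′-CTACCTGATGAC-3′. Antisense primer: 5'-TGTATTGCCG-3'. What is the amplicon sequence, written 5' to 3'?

Forward primer CTACCTGATGAC is found on the top strand at positions 55–66.
Taking the reverse complement of TGTATTGCCG gives CGGCAATACA, found at positions 77–86 on the template; the primer anneals here to the top strand with its 3' end pointing upstream.
The product is the template from position 55 through 86 (32 bp).

5'-CTACCTGATGACACGTGTCAGCCGGCAATACA-3'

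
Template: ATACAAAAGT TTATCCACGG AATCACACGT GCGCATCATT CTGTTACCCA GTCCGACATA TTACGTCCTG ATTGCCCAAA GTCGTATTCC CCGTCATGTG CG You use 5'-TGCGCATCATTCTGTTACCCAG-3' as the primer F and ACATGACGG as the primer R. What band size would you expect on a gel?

The forward primer matches the template at positions 30–51.
Taking the reverse complement of ACATGACGG gives CCGTCATGT, found at positions 91–99 on the template; the primer anneals here to the top strand with its 3' end pointing upstream.
The product runs from position 30 to position 99, so its length is 99 − 30 + 1 = 70 bp.

70 bp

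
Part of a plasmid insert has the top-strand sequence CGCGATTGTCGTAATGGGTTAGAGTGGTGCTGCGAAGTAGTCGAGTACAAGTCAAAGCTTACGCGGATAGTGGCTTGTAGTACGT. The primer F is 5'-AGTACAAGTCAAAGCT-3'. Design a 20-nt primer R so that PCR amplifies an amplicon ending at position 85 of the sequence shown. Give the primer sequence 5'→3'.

The forward primer binds at positions 44–59; the product's 3' end on the top strand is position 85.
The reverse primer anneals to the top strand over positions 66–85, i.e. to GATAGTGGCTTGTAGTACGT.
Its sequence written 5'→3' is the reverse complement: ACGTACTACAAGCCACTATC.

5'-ACGTACTACAAGCCACTATC-3'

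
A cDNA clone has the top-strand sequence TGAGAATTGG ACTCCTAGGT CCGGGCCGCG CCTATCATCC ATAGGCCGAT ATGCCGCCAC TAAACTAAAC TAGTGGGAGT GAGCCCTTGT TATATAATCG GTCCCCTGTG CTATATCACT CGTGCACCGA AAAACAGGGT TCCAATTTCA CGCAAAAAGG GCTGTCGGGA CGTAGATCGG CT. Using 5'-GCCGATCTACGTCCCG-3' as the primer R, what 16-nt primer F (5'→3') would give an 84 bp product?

The reverse primer's reverse complement CGGGACGTAGATCGGC matches the template at positions 166–181, so the product ends at position 181.
An 84 bp product then starts at position 181 − 84 + 1 = 98.
The forward primer is identical to the top strand there: TCGGTCCCCTGTGCTA.

5'-TCGGTCCCCTGTGCTA-3'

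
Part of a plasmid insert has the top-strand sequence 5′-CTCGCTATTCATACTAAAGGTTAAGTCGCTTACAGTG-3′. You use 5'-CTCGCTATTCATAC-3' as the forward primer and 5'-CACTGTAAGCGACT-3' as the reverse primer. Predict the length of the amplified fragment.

37 bp

Scanning the template, CTCGCTATTCATAC occurs at positions 1–14; this primer anneals to the bottom strand there with its 3' end pointing downstream.
Taking the reverse complement of CACTGTAAGCGACT gives AGTCGCTTACAGTG, found at positions 24–37 on the template; the primer anneals here to the top strand with its 3' end pointing upstream.
The product runs from position 1 to position 37, so its length is 37 − 1 + 1 = 37 bp.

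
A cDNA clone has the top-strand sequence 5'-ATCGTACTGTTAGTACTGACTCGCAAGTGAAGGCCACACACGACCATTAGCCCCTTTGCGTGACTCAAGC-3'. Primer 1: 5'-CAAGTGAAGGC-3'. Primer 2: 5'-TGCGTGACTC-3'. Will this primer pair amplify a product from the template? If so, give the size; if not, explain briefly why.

Primer 1 (CAAGTGAAGGC) matches the top strand at positions 24–34 (3' end points downstream).
Primer 2 (TGCGTGACTC) also matches the top strand directly, at positions 57–66 — its reverse complement GAGTCACGCA is not present.
Both primers anneal to the bottom strand with 3' ends pointing the same way, so neither can prime synthesis back toward the other.

No product — both primers anneal to the same strand and extend in the same direction.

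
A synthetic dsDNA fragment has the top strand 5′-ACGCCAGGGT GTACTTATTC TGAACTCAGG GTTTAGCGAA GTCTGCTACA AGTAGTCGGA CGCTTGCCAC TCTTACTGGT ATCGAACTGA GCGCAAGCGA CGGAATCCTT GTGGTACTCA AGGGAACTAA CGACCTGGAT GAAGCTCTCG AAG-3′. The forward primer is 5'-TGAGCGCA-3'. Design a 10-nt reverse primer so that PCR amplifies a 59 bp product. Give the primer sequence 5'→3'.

The forward primer binds at positions 88–95, so a 59 bp product ends at position 88 + 59 − 1 = 146.
The reverse primer anneals to the top strand over positions 137–146, i.e. to GGATGAAGCT.
Its sequence written 5'→3' is the reverse complement: AGCTTCATCC.

5'-AGCTTCATCC-3'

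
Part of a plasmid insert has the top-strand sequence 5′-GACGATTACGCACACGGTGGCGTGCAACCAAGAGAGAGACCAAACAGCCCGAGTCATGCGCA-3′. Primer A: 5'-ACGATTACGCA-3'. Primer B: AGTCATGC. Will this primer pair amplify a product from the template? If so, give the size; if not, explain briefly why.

Primer A (ACGATTACGCA) matches the top strand at positions 2–12 (3' end points downstream).
Primer B (AGTCATGC) also matches the top strand directly, at positions 52–59 — its reverse complement GCATGACT is not present.
Both primers anneal to the bottom strand with 3' ends pointing the same way, so neither can prime synthesis back toward the other.

No product — both primers anneal to the same strand and extend in the same direction.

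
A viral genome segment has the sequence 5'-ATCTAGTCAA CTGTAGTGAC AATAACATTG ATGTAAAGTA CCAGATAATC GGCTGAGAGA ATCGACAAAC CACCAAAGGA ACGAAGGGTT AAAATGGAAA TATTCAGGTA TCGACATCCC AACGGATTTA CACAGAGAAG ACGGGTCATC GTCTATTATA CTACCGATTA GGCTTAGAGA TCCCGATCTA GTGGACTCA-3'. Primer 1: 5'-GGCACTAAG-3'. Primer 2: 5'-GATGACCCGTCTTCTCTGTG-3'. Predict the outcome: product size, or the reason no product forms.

Primer 1 (GGCACTAAG) does not match the top strand, and its reverse complement CTTAGTGCC does not match either.
With no annealing site for primer 1, no amplification occurs.

No product — primer 1 has no binding site in the template.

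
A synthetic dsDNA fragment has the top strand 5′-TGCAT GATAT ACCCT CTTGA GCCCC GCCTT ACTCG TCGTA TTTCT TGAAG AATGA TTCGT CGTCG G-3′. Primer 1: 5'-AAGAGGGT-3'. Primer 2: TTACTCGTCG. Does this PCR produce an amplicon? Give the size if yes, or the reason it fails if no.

Primer 1 (AAGAGGGT) has reverse complement ACCCTCTT, which matches the top strand at positions 11–18; primer 1 anneals to the top strand there with its 3' end pointing upstream toward position 11.
Primer 2 (TTACTCGTCG) matches the top strand directly at positions 29–38; it anneals to the bottom strand with its 3' end pointing downstream toward position 38.
The 3' ends diverge (primer 1 extends toward position 1, primer 2 toward position 66), so the primers never converge on a shared product.

No product — the primers' 3' ends point away from each other.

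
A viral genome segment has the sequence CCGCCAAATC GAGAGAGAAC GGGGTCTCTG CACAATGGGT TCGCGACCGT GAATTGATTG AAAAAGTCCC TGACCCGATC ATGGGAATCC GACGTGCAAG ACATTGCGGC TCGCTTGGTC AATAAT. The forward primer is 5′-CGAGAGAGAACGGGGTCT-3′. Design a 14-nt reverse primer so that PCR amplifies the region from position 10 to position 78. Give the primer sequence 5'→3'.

The product's 3' end on the top strand is position 78.
The reverse primer anneals to the top strand over positions 65–78, i.e. to AGTCCCTGACCCGA.
Its sequence written 5'→3' is the reverse complement: TCGGGTCAGGGACT.

5'-TCGGGTCAGGGACT-3'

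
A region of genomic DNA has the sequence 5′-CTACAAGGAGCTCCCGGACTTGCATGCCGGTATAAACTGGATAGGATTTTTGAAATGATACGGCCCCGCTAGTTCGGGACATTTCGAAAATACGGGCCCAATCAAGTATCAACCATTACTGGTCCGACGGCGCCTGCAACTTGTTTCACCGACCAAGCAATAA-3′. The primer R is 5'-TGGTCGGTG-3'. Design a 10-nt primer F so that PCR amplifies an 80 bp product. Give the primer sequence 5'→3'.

The reverse primer's reverse complement CACCGACCA matches the template at positions 147–155, so the product ends at position 155.
An 80 bp product then starts at position 155 − 80 + 1 = 76.
The forward primer is identical to the top strand there: GGGACATTTC.

5'-GGGACATTTC-3'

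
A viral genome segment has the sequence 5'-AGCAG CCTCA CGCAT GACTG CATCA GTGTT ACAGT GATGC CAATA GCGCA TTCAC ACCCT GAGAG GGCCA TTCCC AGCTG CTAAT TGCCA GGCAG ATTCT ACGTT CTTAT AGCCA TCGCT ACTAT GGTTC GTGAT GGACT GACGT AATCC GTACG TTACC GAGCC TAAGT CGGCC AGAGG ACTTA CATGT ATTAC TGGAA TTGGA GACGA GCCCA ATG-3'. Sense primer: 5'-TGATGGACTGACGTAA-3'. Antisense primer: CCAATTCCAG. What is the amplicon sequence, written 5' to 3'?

The forward primer matches the template at positions 132–147.
Taking the reverse complement of CCAATTCCAG gives CTGGAATTGG, found at positions 195–204 on the template; the primer anneals here to the top strand with its 3' end pointing upstream.
The product is the template from position 132 through 204 (73 bp).

5'-TGATGGACTGACGTAATCCGTACGTTACCGAGCCTAAGTCGGCCAGAGGACTTACATGTATTACTGGAATTGG-3'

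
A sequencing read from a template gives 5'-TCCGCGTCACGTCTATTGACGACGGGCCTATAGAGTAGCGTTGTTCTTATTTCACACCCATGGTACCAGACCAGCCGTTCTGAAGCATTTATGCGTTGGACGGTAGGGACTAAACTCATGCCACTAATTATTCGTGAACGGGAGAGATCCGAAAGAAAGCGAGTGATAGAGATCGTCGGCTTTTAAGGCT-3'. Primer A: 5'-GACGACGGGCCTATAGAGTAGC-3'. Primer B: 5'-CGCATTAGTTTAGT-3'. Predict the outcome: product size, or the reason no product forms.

Primer B (CGCATTAGTTTAGT) does not match the top strand, and its reverse complement ACTAAACTAATGCG does not match either.
With no annealing site for primer B, no amplification occurs.

No product — primer B has no binding site in the template.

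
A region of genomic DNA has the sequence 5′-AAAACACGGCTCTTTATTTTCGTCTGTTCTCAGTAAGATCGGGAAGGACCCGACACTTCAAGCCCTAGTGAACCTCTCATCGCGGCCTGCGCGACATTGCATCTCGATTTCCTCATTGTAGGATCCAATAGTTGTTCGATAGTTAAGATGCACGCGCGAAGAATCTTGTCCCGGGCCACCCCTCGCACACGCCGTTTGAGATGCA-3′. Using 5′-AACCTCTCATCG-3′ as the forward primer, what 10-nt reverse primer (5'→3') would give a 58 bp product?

The forward primer binds at positions 71–82, so a 58 bp product ends at position 71 + 58 − 1 = 128.
The reverse primer anneals to the top strand over positions 119–128, i.e. to TAGGATCCAA.
Its sequence written 5'→3' is the reverse complement: TTGGATCCTA.

5'-TTGGATCCTA-3'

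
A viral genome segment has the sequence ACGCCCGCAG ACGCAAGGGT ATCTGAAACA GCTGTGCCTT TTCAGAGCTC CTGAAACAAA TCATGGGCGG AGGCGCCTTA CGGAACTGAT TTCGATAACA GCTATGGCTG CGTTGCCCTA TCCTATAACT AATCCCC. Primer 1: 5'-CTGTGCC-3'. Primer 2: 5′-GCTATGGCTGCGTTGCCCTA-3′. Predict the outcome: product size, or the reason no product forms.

Primer 1 (CTGTGCC) matches the top strand at positions 32–38 (3' end points downstream).
Primer 2 (GCTATGGCTGCGTTGCCCTA) also matches the top strand directly, at positions 101–120 — its reverse complement TAGGGCAACGCAGCCATAGC is not present.
Both primers anneal to the bottom strand with 3' ends pointing the same way, so neither can prime synthesis back toward the other.

No product — both primers anneal to the same strand and extend in the same direction.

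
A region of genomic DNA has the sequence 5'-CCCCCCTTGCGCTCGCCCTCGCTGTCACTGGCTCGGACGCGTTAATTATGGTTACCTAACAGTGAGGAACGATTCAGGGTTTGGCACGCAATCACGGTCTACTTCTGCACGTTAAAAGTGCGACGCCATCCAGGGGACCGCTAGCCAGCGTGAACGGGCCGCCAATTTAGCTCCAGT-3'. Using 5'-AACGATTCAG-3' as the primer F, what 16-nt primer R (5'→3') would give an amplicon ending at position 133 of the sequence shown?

5'-CTGGATGGCGTCGCAC-3'

The forward primer binds at positions 68–77; the product's 3' end on the top strand is position 133.
The reverse primer anneals to the top strand over positions 118–133, i.e. to GTGCGACGCCATCCAG.
Its sequence written 5'→3' is the reverse complement: CTGGATGGCGTCGCAC.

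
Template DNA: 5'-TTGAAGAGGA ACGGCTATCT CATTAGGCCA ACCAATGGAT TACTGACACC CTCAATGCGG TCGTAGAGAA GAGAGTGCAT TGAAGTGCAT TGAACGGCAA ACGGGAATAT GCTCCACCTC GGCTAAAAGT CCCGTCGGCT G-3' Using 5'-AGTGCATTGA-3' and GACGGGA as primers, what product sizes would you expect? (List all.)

The forward primer AGTGCATTGA matches the top strand at positions 74–83, 84–93.
The reverse primer's reverse complement is TCCCGTC, matching at positions 130–136.
Each forward site pairs with the reverse site to give a product ending at position 136: sizes 63, 53 bp.

63 bp, 53 bp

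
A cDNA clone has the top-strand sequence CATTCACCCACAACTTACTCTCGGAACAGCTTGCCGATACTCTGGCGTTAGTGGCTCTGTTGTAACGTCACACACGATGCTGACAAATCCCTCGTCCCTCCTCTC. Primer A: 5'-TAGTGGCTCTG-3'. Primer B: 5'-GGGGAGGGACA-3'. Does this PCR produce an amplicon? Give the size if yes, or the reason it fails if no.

No product — primer B has no binding site in the template.

Primer B (GGGGAGGGACA) does not match the top strand, and its reverse complement TGTCCCTCCCC does not match either.
With no annealing site for primer B, no amplification occurs.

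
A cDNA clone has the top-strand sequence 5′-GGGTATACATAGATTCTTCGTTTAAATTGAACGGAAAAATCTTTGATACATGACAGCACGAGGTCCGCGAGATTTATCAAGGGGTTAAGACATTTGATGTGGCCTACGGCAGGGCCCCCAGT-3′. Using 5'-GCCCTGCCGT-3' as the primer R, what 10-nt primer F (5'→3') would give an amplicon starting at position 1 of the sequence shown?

5'-GGGTATACAT-3'

The reverse primer's reverse complement ACGGCAGGGC matches the template at positions 106–115; the product starts at position 1.
The forward primer is identical to the top strand over positions 1–10: GGGTATACAT.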